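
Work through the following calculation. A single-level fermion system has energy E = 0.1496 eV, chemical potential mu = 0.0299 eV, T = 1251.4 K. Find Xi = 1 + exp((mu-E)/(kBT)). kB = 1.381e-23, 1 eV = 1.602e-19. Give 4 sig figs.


Step 1: (mu - E) = 0.0299 - 0.1496 = -0.1197 eV
Step 2: x = (mu-E)*eV/(kB*T) = -0.1197*1.602e-19/(1.381e-23*1251.4) = -1.11
Step 3: exp(x) = 0.3297
Step 4: Xi = 1 + 0.3297 = 1.33

1.33


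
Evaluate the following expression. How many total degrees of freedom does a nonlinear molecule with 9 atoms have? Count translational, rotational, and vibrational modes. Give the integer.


Step 1: Translational DOF = 3
Step 2: Rotational DOF (nonlinear) = 3
Step 3: Vibrational DOF = 3*9 - 6 = 21
Step 4: Total = 3 + 3 + 21 = 27

27


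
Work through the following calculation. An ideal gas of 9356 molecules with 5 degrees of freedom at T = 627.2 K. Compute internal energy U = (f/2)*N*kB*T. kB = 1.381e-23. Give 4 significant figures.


Step 1: f/2 = 5/2 = 2.5
Step 2: N*kB*T = 9356*1.381e-23*627.2 = 8.104e-17
Step 3: U = 2.5 * 8.104e-17 = 2.026e-16 J

2.026e-16


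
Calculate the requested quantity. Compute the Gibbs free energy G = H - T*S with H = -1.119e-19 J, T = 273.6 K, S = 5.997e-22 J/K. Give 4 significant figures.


Step 1: T*S = 273.6 * 5.997e-22 = 1.641e-19 J
Step 2: G = H - T*S = -1.119e-19 - 1.641e-19
Step 3: G = -2.76e-19 J

-2.76e-19


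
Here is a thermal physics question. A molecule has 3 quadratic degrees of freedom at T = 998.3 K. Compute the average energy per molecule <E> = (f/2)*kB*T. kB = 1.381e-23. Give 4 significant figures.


Step 1: f/2 = 3/2 = 1.5
Step 2: kB*T = 1.381e-23 * 998.3 = 1.379e-20
Step 3: <E> = 1.5 * 1.379e-20 = 2.068e-20 J

2.068e-20


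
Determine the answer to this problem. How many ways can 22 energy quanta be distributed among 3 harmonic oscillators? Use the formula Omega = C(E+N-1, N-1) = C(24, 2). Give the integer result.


Step 1: Use binomial coefficient C(24, 2)
Step 2: Numerator = 24! / 22!
Step 3: Denominator = 2!
Step 4: Omega = 276

276


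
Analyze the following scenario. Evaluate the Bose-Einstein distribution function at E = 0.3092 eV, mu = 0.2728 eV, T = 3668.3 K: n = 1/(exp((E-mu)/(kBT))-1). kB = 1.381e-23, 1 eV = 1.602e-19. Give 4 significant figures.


Step 1: (E - mu) = 0.0364 eV
Step 2: x = (E-mu)*eV/(kB*T) = 0.0364*1.602e-19/(1.381e-23*3668.3) = 0.1151
Step 3: exp(x) = 1.122
Step 4: n = 1/(exp(x)-1) = 8.197

8.197


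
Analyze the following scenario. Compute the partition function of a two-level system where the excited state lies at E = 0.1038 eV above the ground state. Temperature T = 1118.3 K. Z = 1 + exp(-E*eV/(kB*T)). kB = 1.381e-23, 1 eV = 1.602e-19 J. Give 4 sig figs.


Step 1: Compute beta*E = E*eV/(kB*T) = 0.1038*1.602e-19/(1.381e-23*1118.3) = 1.077
Step 2: exp(-beta*E) = exp(-1.077) = 0.3407
Step 3: Z = 1 + 0.3407 = 1.341

1.341


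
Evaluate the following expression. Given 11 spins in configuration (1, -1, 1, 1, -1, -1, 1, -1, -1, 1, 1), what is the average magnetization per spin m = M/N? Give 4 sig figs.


Step 1: Count up spins (+1): 6, down spins (-1): 5
Step 2: Total magnetization M = 6 - 5 = 1
Step 3: m = M/N = 1/11 = 0.09091

0.09091


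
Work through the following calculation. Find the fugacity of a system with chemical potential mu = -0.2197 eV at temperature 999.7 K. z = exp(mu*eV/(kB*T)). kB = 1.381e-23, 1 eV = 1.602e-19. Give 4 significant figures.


Step 1: Convert mu to Joules: -0.2197*1.602e-19 = -3.52e-20 J
Step 2: kB*T = 1.381e-23*999.7 = 1.381e-20 J
Step 3: mu/(kB*T) = -2.549
Step 4: z = exp(-2.549) = 0.07813

0.07813


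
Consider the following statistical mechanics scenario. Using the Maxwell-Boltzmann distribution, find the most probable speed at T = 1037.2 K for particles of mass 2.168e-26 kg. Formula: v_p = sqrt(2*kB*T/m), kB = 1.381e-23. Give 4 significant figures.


Step 1: Numerator = 2*kB*T = 2*1.381e-23*1037.2 = 2.865e-20
Step 2: Ratio = 2.865e-20 / 2.168e-26 = 1.321e+06
Step 3: v_p = sqrt(1.321e+06) = 1150 m/s

1150


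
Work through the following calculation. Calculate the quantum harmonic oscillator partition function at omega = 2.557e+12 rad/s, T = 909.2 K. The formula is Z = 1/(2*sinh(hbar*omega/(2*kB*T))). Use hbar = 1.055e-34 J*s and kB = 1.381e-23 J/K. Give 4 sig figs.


Step 1: Compute x = hbar*omega/(kB*T) = 1.055e-34*2.557e+12/(1.381e-23*909.2) = 0.02148
Step 2: x/2 = 0.01074
Step 3: sinh(x/2) = 0.01074
Step 4: Z = 1/(2*0.01074) = 46.54

46.54


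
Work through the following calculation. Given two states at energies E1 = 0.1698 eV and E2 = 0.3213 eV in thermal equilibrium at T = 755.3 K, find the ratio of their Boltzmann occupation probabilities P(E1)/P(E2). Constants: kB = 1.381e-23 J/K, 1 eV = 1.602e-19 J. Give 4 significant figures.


Step 1: Compute energy difference dE = E1 - E2 = 0.1698 - 0.3213 = -0.1515 eV
Step 2: Convert to Joules: dE_J = -0.1515 * 1.602e-19 = -2.427e-20 J
Step 3: Compute exponent = -dE_J / (kB * T) = -(-2.427e-20) / (1.381e-23 * 755.3) = 2.327
Step 4: P(E1)/P(E2) = exp(2.327) = 10.25

10.25


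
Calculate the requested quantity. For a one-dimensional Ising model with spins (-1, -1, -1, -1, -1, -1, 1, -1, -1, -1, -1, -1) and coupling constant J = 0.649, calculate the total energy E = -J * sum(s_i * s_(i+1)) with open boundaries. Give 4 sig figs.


Step 1: Nearest-neighbor products: 1, 1, 1, 1, 1, -1, -1, 1, 1, 1, 1
Step 2: Sum of products = 7
Step 3: E = -0.649 * 7 = -4.543

-4.543


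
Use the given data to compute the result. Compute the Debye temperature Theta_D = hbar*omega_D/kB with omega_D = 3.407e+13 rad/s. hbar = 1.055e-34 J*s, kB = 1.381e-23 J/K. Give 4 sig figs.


Step 1: hbar*omega_D = 1.055e-34 * 3.407e+13 = 3.594e-21 J
Step 2: Theta_D = 3.594e-21 / 1.381e-23
Step 3: Theta_D = 260.3 K

260.3


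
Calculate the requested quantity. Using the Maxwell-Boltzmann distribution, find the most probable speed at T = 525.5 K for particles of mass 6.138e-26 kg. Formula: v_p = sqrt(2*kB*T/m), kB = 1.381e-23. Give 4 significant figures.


Step 1: Numerator = 2*kB*T = 2*1.381e-23*525.5 = 1.451e-20
Step 2: Ratio = 1.451e-20 / 6.138e-26 = 2.365e+05
Step 3: v_p = sqrt(2.365e+05) = 486.3 m/s

486.3


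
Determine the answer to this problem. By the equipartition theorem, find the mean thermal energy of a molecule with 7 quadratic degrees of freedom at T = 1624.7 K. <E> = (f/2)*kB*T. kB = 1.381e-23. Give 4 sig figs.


Step 1: f/2 = 7/2 = 3.5
Step 2: kB*T = 1.381e-23 * 1624.7 = 2.244e-20
Step 3: <E> = 3.5 * 2.244e-20 = 7.853e-20 J

7.853e-20


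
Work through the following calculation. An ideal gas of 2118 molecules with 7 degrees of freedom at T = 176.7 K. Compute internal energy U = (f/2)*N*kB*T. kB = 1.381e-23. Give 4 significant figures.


Step 1: f/2 = 7/2 = 3.5
Step 2: N*kB*T = 2118*1.381e-23*176.7 = 5.168e-18
Step 3: U = 3.5 * 5.168e-18 = 1.809e-17 J

1.809e-17


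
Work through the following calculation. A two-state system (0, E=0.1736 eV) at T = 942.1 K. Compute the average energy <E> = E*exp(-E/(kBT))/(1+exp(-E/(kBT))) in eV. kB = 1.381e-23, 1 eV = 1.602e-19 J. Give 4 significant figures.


Step 1: beta*E = 0.1736*1.602e-19/(1.381e-23*942.1) = 2.138
Step 2: exp(-beta*E) = 0.1179
Step 3: <E> = 0.1736*0.1179/(1+0.1179) = 0.01831 eV

0.01831


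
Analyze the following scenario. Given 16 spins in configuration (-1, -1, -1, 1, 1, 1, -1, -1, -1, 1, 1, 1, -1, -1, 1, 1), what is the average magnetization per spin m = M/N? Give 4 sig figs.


Step 1: Count up spins (+1): 8, down spins (-1): 8
Step 2: Total magnetization M = 8 - 8 = 0
Step 3: m = M/N = 0/16 = 0

0


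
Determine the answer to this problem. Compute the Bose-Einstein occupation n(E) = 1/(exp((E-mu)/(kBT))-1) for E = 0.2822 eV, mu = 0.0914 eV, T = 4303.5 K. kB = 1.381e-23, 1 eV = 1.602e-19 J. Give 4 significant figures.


Step 1: (E - mu) = 0.1908 eV
Step 2: x = (E-mu)*eV/(kB*T) = 0.1908*1.602e-19/(1.381e-23*4303.5) = 0.5143
Step 3: exp(x) = 1.672
Step 4: n = 1/(exp(x)-1) = 1.487

1.487


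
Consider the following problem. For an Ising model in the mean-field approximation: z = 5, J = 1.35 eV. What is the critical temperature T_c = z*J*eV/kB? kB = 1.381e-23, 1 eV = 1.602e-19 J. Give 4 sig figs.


Step 1: z*J = 5*1.35 = 6.75 eV
Step 2: Convert to Joules: 6.75*1.602e-19 = 1.081e-18 J
Step 3: T_c = 1.081e-18 / 1.381e-23 = 7.83e+04 K

7.83e+04


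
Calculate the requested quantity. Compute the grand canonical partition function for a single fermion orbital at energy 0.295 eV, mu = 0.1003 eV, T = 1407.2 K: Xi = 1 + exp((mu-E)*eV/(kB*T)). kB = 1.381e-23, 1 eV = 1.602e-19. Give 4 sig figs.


Step 1: (mu - E) = 0.1003 - 0.295 = -0.1947 eV
Step 2: x = (mu-E)*eV/(kB*T) = -0.1947*1.602e-19/(1.381e-23*1407.2) = -1.605
Step 3: exp(x) = 0.2009
Step 4: Xi = 1 + 0.2009 = 1.201

1.201


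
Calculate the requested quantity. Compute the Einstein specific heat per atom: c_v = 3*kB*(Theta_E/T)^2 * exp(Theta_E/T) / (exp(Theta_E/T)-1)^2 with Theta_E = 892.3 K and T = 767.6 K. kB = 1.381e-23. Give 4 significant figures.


Step 1: x = Theta_E/T = 892.3/767.6 = 1.162
Step 2: x^2 = 1.351
Step 3: exp(x) = 3.198
Step 4: c_v = 3*1.381e-23*1.351*3.198/(3.198-1)^2 = 3.706e-23

3.706e-23


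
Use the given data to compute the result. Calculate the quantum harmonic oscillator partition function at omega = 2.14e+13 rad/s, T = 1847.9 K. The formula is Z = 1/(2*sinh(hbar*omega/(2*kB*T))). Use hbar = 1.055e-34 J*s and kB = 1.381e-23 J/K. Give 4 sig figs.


Step 1: Compute x = hbar*omega/(kB*T) = 1.055e-34*2.14e+13/(1.381e-23*1847.9) = 0.08847
Step 2: x/2 = 0.04423
Step 3: sinh(x/2) = 0.04425
Step 4: Z = 1/(2*0.04425) = 11.3

11.3


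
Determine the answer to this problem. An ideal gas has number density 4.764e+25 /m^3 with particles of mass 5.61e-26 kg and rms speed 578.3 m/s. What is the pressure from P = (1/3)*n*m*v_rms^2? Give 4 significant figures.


Step 1: v_rms^2 = 578.3^2 = 3.344e+05
Step 2: n*m = 4.764e+25*5.61e-26 = 2.673
Step 3: P = (1/3)*2.673*3.344e+05 = 2.979e+05 Pa

2.979e+05


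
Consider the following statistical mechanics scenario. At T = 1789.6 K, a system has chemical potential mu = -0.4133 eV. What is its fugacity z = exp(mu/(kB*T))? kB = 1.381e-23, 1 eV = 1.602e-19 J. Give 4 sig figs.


Step 1: Convert mu to Joules: -0.4133*1.602e-19 = -6.621e-20 J
Step 2: kB*T = 1.381e-23*1789.6 = 2.471e-20 J
Step 3: mu/(kB*T) = -2.679
Step 4: z = exp(-2.679) = 0.06863

0.06863


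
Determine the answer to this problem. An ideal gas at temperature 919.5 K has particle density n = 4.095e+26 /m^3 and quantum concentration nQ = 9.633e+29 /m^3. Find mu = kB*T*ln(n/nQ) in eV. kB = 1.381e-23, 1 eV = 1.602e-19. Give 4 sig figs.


Step 1: n/nQ = 4.095e+26/9.633e+29 = 0.0004251
Step 2: ln(n/nQ) = -7.763
Step 3: mu = kB*T*ln(n/nQ) = 1.27e-20*-7.763 = -9.858e-20 J
Step 4: Convert to eV: -9.858e-20/1.602e-19 = -0.6154 eV

-0.6154


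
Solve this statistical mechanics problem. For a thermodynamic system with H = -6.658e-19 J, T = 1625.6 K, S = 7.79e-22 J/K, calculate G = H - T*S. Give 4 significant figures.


Step 1: T*S = 1625.6 * 7.79e-22 = 1.266e-18 J
Step 2: G = H - T*S = -6.658e-19 - 1.266e-18
Step 3: G = -1.932e-18 J

-1.932e-18


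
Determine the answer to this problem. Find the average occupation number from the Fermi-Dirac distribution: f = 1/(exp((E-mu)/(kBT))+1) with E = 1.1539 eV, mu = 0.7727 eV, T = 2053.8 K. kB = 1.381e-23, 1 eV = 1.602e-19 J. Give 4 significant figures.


Step 1: (E - mu) = 1.1539 - 0.7727 = 0.3812 eV
Step 2: Convert: (E-mu)*eV = 6.107e-20 J
Step 3: x = (E-mu)*eV/(kB*T) = 2.153
Step 4: f = 1/(exp(2.153)+1) = 0.104

0.104


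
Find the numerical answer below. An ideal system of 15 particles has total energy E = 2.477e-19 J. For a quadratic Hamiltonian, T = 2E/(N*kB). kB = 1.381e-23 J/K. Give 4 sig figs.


Step 1: Numerator = 2*E = 2*2.477e-19 = 4.954e-19 J
Step 2: Denominator = N*kB = 15*1.381e-23 = 2.071e-22
Step 3: T = 4.954e-19 / 2.071e-22 = 2392 K

2392


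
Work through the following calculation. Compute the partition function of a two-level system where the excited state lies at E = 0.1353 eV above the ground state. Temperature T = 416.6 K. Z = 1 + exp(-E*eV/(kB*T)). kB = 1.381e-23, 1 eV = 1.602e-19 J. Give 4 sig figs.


Step 1: Compute beta*E = E*eV/(kB*T) = 0.1353*1.602e-19/(1.381e-23*416.6) = 3.767
Step 2: exp(-beta*E) = exp(-3.767) = 0.02311
Step 3: Z = 1 + 0.02311 = 1.023

1.023


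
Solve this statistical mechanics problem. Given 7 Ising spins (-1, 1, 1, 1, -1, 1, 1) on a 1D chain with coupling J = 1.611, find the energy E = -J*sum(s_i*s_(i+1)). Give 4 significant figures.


Step 1: Nearest-neighbor products: -1, 1, 1, -1, -1, 1
Step 2: Sum of products = 0
Step 3: E = -1.611 * 0 = 0

0


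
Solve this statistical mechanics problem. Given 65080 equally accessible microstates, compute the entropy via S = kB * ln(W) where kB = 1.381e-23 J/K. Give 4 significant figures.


Step 1: ln(W) = ln(65080) = 11.08
Step 2: S = kB * ln(W) = 1.381e-23 * 11.08
Step 3: S = 1.531e-22 J/K

1.531e-22


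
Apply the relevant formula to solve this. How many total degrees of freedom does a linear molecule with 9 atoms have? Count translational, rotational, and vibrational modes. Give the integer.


Step 1: Translational DOF = 3
Step 2: Rotational DOF (linear) = 2
Step 3: Vibrational DOF = 3*9 - 5 = 22
Step 4: Total = 3 + 2 + 22 = 27

27


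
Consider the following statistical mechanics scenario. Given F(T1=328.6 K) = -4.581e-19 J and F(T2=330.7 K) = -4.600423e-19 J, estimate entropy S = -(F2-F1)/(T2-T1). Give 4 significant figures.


Step 1: dF = F2 - F1 = -4.600423e-19 - (-4.581e-19) = -1.9423e-21 J
Step 2: dT = T2 - T1 = 330.7 - 328.6 = 2.1 K
Step 3: S = -dF/dT = -(-1.9423e-21)/2.1 = 9.249e-22 J/K

9.249e-22


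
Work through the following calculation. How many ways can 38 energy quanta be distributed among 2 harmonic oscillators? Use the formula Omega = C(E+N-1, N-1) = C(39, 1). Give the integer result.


Step 1: Use binomial coefficient C(39, 1)
Step 2: Numerator = 39! / 38!
Step 3: Denominator = 1!
Step 4: Omega = 39

39


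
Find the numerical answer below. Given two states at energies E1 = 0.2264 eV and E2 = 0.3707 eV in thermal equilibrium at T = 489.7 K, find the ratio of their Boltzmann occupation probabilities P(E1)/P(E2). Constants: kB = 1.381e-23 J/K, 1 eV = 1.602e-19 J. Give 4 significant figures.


Step 1: Compute energy difference dE = E1 - E2 = 0.2264 - 0.3707 = -0.1443 eV
Step 2: Convert to Joules: dE_J = -0.1443 * 1.602e-19 = -2.312e-20 J
Step 3: Compute exponent = -dE_J / (kB * T) = -(-2.312e-20) / (1.381e-23 * 489.7) = 3.418
Step 4: P(E1)/P(E2) = exp(3.418) = 30.52

30.52


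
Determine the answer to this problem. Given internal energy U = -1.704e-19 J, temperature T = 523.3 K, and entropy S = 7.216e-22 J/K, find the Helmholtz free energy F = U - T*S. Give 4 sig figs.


Step 1: T*S = 523.3 * 7.216e-22 = 3.776e-19 J
Step 2: F = U - T*S = -1.704e-19 - 3.776e-19
Step 3: F = -5.48e-19 J

-5.48e-19


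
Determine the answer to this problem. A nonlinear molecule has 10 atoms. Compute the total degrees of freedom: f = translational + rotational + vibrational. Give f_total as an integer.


Step 1: Translational DOF = 3
Step 2: Rotational DOF (nonlinear) = 3
Step 3: Vibrational DOF = 3*10 - 6 = 24
Step 4: Total = 3 + 3 + 24 = 30

30


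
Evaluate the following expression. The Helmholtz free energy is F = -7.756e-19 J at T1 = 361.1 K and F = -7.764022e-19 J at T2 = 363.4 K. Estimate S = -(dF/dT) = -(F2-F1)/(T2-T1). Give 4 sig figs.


Step 1: dF = F2 - F1 = -7.764022e-19 - (-7.756e-19) = -8.022e-22 J
Step 2: dT = T2 - T1 = 363.4 - 361.1 = 2.3 K
Step 3: S = -dF/dT = -(-8.022e-22)/2.3 = 3.488e-22 J/K

3.488e-22


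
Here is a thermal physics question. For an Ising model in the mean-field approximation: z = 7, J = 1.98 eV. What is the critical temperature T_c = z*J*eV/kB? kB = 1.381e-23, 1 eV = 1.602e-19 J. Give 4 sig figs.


Step 1: z*J = 7*1.98 = 13.86 eV
Step 2: Convert to Joules: 13.86*1.602e-19 = 2.22e-18 J
Step 3: T_c = 2.22e-18 / 1.381e-23 = 1.608e+05 K

1.608e+05


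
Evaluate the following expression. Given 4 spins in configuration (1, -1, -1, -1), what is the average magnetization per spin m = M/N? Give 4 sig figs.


Step 1: Count up spins (+1): 1, down spins (-1): 3
Step 2: Total magnetization M = 1 - 3 = -2
Step 3: m = M/N = -2/4 = -0.5

-0.5


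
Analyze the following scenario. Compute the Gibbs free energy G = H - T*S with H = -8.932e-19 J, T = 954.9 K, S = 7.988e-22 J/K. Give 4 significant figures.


Step 1: T*S = 954.9 * 7.988e-22 = 7.628e-19 J
Step 2: G = H - T*S = -8.932e-19 - 7.628e-19
Step 3: G = -1.656e-18 J

-1.656e-18


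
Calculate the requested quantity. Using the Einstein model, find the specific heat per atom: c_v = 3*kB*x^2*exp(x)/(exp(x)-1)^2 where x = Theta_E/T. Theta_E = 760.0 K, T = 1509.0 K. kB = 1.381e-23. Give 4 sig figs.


Step 1: x = Theta_E/T = 760.0/1509.0 = 0.5036
Step 2: x^2 = 0.2537
Step 3: exp(x) = 1.655
Step 4: c_v = 3*1.381e-23*0.2537*1.655/(1.655-1)^2 = 4.057e-23

4.057e-23


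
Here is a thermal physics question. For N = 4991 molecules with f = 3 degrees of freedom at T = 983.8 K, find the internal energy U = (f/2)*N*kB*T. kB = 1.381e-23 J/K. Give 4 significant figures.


Step 1: f/2 = 3/2 = 1.5
Step 2: N*kB*T = 4991*1.381e-23*983.8 = 6.781e-17
Step 3: U = 1.5 * 6.781e-17 = 1.017e-16 J

1.017e-16


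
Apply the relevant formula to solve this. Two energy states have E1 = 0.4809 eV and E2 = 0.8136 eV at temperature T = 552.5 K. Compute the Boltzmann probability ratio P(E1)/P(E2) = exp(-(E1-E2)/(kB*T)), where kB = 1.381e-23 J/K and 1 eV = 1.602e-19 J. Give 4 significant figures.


Step 1: Compute energy difference dE = E1 - E2 = 0.4809 - 0.8136 = -0.3327 eV
Step 2: Convert to Joules: dE_J = -0.3327 * 1.602e-19 = -5.33e-20 J
Step 3: Compute exponent = -dE_J / (kB * T) = -(-5.33e-20) / (1.381e-23 * 552.5) = 6.985
Step 4: P(E1)/P(E2) = exp(6.985) = 1081

1081


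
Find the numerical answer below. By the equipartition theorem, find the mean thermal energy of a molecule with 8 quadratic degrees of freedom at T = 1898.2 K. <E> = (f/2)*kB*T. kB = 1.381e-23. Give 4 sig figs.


Step 1: f/2 = 8/2 = 4
Step 2: kB*T = 1.381e-23 * 1898.2 = 2.621e-20
Step 3: <E> = 4 * 2.621e-20 = 1.049e-19 J

1.049e-19


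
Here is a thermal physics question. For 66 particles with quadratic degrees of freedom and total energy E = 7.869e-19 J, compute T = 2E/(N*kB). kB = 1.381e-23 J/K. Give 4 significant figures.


Step 1: Numerator = 2*E = 2*7.869e-19 = 1.574e-18 J
Step 2: Denominator = N*kB = 66*1.381e-23 = 9.115e-22
Step 3: T = 1.574e-18 / 9.115e-22 = 1727 K

1727


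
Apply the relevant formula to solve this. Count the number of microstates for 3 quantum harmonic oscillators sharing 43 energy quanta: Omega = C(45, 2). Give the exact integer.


Step 1: Use binomial coefficient C(45, 2)
Step 2: Numerator = 45! / 43!
Step 3: Denominator = 2!
Step 4: Omega = 990

990


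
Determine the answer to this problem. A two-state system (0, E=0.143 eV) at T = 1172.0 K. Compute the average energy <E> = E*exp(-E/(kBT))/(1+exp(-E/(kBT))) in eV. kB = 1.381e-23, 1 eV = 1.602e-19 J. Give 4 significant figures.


Step 1: beta*E = 0.143*1.602e-19/(1.381e-23*1172.0) = 1.415
Step 2: exp(-beta*E) = 0.2428
Step 3: <E> = 0.143*0.2428/(1+0.2428) = 0.02794 eV

0.02794


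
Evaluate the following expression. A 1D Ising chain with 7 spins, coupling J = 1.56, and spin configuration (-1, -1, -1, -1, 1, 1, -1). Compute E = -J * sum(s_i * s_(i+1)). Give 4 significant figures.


Step 1: Nearest-neighbor products: 1, 1, 1, -1, 1, -1
Step 2: Sum of products = 2
Step 3: E = -1.56 * 2 = -3.12

-3.12


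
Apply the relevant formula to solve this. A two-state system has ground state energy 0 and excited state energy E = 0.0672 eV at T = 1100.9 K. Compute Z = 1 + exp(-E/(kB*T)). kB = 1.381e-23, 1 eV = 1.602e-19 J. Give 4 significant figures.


Step 1: Compute beta*E = E*eV/(kB*T) = 0.0672*1.602e-19/(1.381e-23*1100.9) = 0.7081
Step 2: exp(-beta*E) = exp(-0.7081) = 0.4926
Step 3: Z = 1 + 0.4926 = 1.493

1.493


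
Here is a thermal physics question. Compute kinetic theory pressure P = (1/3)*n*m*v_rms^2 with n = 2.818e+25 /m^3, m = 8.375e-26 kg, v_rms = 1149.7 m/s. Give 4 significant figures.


Step 1: v_rms^2 = 1149.7^2 = 1.322e+06
Step 2: n*m = 2.818e+25*8.375e-26 = 2.36
Step 3: P = (1/3)*2.36*1.322e+06 = 1.04e+06 Pa

1.04e+06


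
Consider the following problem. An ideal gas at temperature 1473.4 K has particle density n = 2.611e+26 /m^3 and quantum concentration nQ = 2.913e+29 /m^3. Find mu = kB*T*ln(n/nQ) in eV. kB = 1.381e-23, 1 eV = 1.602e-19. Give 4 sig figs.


Step 1: n/nQ = 2.611e+26/2.913e+29 = 0.0008963
Step 2: ln(n/nQ) = -7.017
Step 3: mu = kB*T*ln(n/nQ) = 2.035e-20*-7.017 = -1.428e-19 J
Step 4: Convert to eV: -1.428e-19/1.602e-19 = -0.8913 eV

-0.8913


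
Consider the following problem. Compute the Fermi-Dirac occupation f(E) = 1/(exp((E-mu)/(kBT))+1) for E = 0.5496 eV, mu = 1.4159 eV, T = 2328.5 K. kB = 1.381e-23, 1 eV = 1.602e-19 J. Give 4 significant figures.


Step 1: (E - mu) = 0.5496 - 1.4159 = -0.8663 eV
Step 2: Convert: (E-mu)*eV = -1.388e-19 J
Step 3: x = (E-mu)*eV/(kB*T) = -4.316
Step 4: f = 1/(exp(-4.316)+1) = 0.9868

0.9868


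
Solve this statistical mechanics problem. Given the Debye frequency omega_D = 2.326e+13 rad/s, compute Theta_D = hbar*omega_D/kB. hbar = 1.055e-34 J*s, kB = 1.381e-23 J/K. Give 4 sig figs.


Step 1: hbar*omega_D = 1.055e-34 * 2.326e+13 = 2.454e-21 J
Step 2: Theta_D = 2.454e-21 / 1.381e-23
Step 3: Theta_D = 177.7 K

177.7


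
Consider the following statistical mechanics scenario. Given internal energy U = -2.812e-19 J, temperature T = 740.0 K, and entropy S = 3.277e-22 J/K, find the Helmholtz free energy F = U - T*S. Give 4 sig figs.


Step 1: T*S = 740.0 * 3.277e-22 = 2.425e-19 J
Step 2: F = U - T*S = -2.812e-19 - 2.425e-19
Step 3: F = -5.237e-19 J

-5.237e-19


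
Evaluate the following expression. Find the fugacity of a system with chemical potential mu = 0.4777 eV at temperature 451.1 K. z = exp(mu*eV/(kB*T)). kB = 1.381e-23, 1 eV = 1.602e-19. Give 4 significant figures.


Step 1: Convert mu to Joules: 0.4777*1.602e-19 = 7.653e-20 J
Step 2: kB*T = 1.381e-23*451.1 = 6.23e-21 J
Step 3: mu/(kB*T) = 12.28
Step 4: z = exp(12.28) = 2.163e+05

2.163e+05


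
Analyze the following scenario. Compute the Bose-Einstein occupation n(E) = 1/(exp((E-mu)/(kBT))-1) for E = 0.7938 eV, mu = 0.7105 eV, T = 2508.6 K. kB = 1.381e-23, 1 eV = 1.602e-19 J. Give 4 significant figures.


Step 1: (E - mu) = 0.0833 eV
Step 2: x = (E-mu)*eV/(kB*T) = 0.0833*1.602e-19/(1.381e-23*2508.6) = 0.3852
Step 3: exp(x) = 1.47
Step 4: n = 1/(exp(x)-1) = 2.128

2.128


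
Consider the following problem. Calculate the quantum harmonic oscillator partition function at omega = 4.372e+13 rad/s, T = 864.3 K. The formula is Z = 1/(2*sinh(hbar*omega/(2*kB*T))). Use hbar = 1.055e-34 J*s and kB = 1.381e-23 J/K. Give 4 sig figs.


Step 1: Compute x = hbar*omega/(kB*T) = 1.055e-34*4.372e+13/(1.381e-23*864.3) = 0.3864
Step 2: x/2 = 0.1932
Step 3: sinh(x/2) = 0.1944
Step 4: Z = 1/(2*0.1944) = 2.572

2.572


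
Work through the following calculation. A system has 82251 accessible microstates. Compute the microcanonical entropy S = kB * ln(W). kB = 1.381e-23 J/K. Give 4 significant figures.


Step 1: ln(W) = ln(82251) = 11.32
Step 2: S = kB * ln(W) = 1.381e-23 * 11.32
Step 3: S = 1.563e-22 J/K

1.563e-22


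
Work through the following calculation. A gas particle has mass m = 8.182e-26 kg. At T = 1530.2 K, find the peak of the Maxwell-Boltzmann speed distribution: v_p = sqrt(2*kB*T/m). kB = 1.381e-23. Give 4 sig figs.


Step 1: Numerator = 2*kB*T = 2*1.381e-23*1530.2 = 4.226e-20
Step 2: Ratio = 4.226e-20 / 8.182e-26 = 5.166e+05
Step 3: v_p = sqrt(5.166e+05) = 718.7 m/s

718.7


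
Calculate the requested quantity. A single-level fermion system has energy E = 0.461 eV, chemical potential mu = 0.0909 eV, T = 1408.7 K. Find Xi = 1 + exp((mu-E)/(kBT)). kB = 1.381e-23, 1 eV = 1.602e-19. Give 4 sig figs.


Step 1: (mu - E) = 0.0909 - 0.461 = -0.3701 eV
Step 2: x = (mu-E)*eV/(kB*T) = -0.3701*1.602e-19/(1.381e-23*1408.7) = -3.048
Step 3: exp(x) = 0.04747
Step 4: Xi = 1 + 0.04747 = 1.047

1.047


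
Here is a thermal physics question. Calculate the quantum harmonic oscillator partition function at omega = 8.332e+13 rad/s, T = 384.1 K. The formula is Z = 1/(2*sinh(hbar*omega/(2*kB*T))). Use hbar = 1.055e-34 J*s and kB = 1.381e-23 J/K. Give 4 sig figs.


Step 1: Compute x = hbar*omega/(kB*T) = 1.055e-34*8.332e+13/(1.381e-23*384.1) = 1.657
Step 2: x/2 = 0.8286
Step 3: sinh(x/2) = 0.9267
Step 4: Z = 1/(2*0.9267) = 0.5396

0.5396


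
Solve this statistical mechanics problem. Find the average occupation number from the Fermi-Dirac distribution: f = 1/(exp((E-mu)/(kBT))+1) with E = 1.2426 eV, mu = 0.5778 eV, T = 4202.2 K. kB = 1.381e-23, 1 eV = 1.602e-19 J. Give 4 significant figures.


Step 1: (E - mu) = 1.2426 - 0.5778 = 0.6648 eV
Step 2: Convert: (E-mu)*eV = 1.065e-19 J
Step 3: x = (E-mu)*eV/(kB*T) = 1.835
Step 4: f = 1/(exp(1.835)+1) = 0.1376

0.1376


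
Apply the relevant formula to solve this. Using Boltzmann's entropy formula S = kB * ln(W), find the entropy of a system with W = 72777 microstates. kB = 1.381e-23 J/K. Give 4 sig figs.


Step 1: ln(W) = ln(72777) = 11.2
Step 2: S = kB * ln(W) = 1.381e-23 * 11.2
Step 3: S = 1.546e-22 J/K

1.546e-22


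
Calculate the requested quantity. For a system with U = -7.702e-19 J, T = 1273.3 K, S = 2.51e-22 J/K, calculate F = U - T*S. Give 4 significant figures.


Step 1: T*S = 1273.3 * 2.51e-22 = 3.196e-19 J
Step 2: F = U - T*S = -7.702e-19 - 3.196e-19
Step 3: F = -1.09e-18 J

-1.09e-18


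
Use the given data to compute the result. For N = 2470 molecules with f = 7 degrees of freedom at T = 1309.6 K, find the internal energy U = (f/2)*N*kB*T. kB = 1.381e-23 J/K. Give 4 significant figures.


Step 1: f/2 = 7/2 = 3.5
Step 2: N*kB*T = 2470*1.381e-23*1309.6 = 4.467e-17
Step 3: U = 3.5 * 4.467e-17 = 1.563e-16 J

1.563e-16


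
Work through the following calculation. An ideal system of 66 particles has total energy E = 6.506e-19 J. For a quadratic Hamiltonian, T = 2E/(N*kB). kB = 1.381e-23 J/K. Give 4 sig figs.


Step 1: Numerator = 2*E = 2*6.506e-19 = 1.301e-18 J
Step 2: Denominator = N*kB = 66*1.381e-23 = 9.115e-22
Step 3: T = 1.301e-18 / 9.115e-22 = 1428 K

1428


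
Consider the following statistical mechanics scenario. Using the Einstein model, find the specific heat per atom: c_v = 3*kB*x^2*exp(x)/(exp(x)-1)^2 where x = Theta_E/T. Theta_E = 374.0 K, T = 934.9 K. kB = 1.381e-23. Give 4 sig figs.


Step 1: x = Theta_E/T = 374.0/934.9 = 0.4
Step 2: x^2 = 0.16
Step 3: exp(x) = 1.492
Step 4: c_v = 3*1.381e-23*0.16*1.492/(1.492-1)^2 = 4.088e-23

4.088e-23


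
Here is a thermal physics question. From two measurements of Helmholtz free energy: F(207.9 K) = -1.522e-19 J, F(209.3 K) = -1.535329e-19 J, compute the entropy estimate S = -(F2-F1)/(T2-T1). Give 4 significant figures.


Step 1: dF = F2 - F1 = -1.535329e-19 - (-1.522e-19) = -1.3329e-21 J
Step 2: dT = T2 - T1 = 209.3 - 207.9 = 1.4 K
Step 3: S = -dF/dT = -(-1.3329e-21)/1.4 = 9.521e-22 J/K

9.521e-22


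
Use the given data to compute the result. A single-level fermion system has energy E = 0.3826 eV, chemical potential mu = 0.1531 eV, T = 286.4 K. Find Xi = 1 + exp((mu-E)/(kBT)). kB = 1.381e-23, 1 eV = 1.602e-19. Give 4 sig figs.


Step 1: (mu - E) = 0.1531 - 0.3826 = -0.2295 eV
Step 2: x = (mu-E)*eV/(kB*T) = -0.2295*1.602e-19/(1.381e-23*286.4) = -9.296
Step 3: exp(x) = 9.183e-05
Step 4: Xi = 1 + 9.183e-05 = 1

1


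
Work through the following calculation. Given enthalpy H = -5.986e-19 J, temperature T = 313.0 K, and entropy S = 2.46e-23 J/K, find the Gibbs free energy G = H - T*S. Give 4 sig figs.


Step 1: T*S = 313.0 * 2.46e-23 = 7.7e-21 J
Step 2: G = H - T*S = -5.986e-19 - 7.7e-21
Step 3: G = -6.063e-19 J

-6.063e-19


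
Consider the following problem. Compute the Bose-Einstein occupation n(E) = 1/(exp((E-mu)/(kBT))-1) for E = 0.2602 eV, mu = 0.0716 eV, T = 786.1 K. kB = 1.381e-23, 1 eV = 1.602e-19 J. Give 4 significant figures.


Step 1: (E - mu) = 0.1886 eV
Step 2: x = (E-mu)*eV/(kB*T) = 0.1886*1.602e-19/(1.381e-23*786.1) = 2.783
Step 3: exp(x) = 16.17
Step 4: n = 1/(exp(x)-1) = 0.06592

0.06592


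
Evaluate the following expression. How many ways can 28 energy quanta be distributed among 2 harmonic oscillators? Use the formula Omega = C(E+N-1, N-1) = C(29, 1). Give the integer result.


Step 1: Use binomial coefficient C(29, 1)
Step 2: Numerator = 29! / 28!
Step 3: Denominator = 1!
Step 4: Omega = 29

29


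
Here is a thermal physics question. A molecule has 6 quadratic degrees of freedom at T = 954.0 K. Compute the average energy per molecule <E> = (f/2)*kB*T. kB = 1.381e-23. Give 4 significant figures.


Step 1: f/2 = 6/2 = 3
Step 2: kB*T = 1.381e-23 * 954.0 = 1.317e-20
Step 3: <E> = 3 * 1.317e-20 = 3.952e-20 J

3.952e-20


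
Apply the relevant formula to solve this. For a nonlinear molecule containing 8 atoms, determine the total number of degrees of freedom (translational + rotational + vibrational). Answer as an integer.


Step 1: Translational DOF = 3
Step 2: Rotational DOF (nonlinear) = 3
Step 3: Vibrational DOF = 3*8 - 6 = 18
Step 4: Total = 3 + 3 + 18 = 24

24


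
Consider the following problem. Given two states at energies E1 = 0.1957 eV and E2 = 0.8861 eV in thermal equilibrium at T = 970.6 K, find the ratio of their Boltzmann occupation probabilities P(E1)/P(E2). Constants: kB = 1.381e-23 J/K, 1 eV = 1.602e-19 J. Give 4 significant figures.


Step 1: Compute energy difference dE = E1 - E2 = 0.1957 - 0.8861 = -0.6904 eV
Step 2: Convert to Joules: dE_J = -0.6904 * 1.602e-19 = -1.106e-19 J
Step 3: Compute exponent = -dE_J / (kB * T) = -(-1.106e-19) / (1.381e-23 * 970.6) = 8.251
Step 4: P(E1)/P(E2) = exp(8.251) = 3833

3833


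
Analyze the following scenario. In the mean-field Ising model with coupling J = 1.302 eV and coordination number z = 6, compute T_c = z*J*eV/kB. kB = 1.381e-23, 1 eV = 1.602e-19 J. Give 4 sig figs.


Step 1: z*J = 6*1.302 = 7.812 eV
Step 2: Convert to Joules: 7.812*1.602e-19 = 1.251e-18 J
Step 3: T_c = 1.251e-18 / 1.381e-23 = 9.062e+04 K

9.062e+04


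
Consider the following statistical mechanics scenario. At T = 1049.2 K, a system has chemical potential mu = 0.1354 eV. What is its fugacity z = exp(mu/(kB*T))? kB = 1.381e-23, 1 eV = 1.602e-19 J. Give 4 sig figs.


Step 1: Convert mu to Joules: 0.1354*1.602e-19 = 2.169e-20 J
Step 2: kB*T = 1.381e-23*1049.2 = 1.449e-20 J
Step 3: mu/(kB*T) = 1.497
Step 4: z = exp(1.497) = 4.468

4.468


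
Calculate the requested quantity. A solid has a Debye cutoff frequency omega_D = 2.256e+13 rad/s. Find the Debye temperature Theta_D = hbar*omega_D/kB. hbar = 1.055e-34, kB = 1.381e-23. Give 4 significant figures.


Step 1: hbar*omega_D = 1.055e-34 * 2.256e+13 = 2.38e-21 J
Step 2: Theta_D = 2.38e-21 / 1.381e-23
Step 3: Theta_D = 172.3 K

172.3


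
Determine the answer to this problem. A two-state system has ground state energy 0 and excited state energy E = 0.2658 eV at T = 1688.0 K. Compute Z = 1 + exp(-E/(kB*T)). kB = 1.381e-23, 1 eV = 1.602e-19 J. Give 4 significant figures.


Step 1: Compute beta*E = E*eV/(kB*T) = 0.2658*1.602e-19/(1.381e-23*1688.0) = 1.827
Step 2: exp(-beta*E) = exp(-1.827) = 0.161
Step 3: Z = 1 + 0.161 = 1.161

1.161


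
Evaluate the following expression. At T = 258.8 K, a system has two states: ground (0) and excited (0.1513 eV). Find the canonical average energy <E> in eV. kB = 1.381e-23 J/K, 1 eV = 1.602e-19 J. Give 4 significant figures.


Step 1: beta*E = 0.1513*1.602e-19/(1.381e-23*258.8) = 6.782
Step 2: exp(-beta*E) = 0.001134
Step 3: <E> = 0.1513*0.001134/(1+0.001134) = 0.0001714 eV

0.0001714


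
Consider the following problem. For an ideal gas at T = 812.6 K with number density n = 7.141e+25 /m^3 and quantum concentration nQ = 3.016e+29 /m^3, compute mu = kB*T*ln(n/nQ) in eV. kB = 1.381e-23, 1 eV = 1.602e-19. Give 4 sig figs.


Step 1: n/nQ = 7.141e+25/3.016e+29 = 0.0002368
Step 2: ln(n/nQ) = -8.348
Step 3: mu = kB*T*ln(n/nQ) = 1.122e-20*-8.348 = -9.369e-20 J
Step 4: Convert to eV: -9.369e-20/1.602e-19 = -0.5848 eV

-0.5848


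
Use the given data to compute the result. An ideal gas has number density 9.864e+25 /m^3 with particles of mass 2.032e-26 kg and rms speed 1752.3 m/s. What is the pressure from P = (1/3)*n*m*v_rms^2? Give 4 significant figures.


Step 1: v_rms^2 = 1752.3^2 = 3.071e+06
Step 2: n*m = 9.864e+25*2.032e-26 = 2.004
Step 3: P = (1/3)*2.004*3.071e+06 = 2.052e+06 Pa

2.052e+06


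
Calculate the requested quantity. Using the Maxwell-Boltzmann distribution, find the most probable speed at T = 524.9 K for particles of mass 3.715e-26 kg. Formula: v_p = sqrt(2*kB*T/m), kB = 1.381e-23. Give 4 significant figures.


Step 1: Numerator = 2*kB*T = 2*1.381e-23*524.9 = 1.45e-20
Step 2: Ratio = 1.45e-20 / 3.715e-26 = 3.902e+05
Step 3: v_p = sqrt(3.902e+05) = 624.7 m/s

624.7


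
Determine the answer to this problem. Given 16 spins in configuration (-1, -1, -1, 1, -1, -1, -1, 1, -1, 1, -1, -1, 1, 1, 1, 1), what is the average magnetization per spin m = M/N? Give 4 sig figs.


Step 1: Count up spins (+1): 7, down spins (-1): 9
Step 2: Total magnetization M = 7 - 9 = -2
Step 3: m = M/N = -2/16 = -0.125

-0.125


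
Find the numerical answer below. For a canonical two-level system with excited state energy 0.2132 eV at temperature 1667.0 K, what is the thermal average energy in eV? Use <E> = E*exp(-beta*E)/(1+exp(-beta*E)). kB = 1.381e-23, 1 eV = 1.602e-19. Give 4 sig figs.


Step 1: beta*E = 0.2132*1.602e-19/(1.381e-23*1667.0) = 1.484
Step 2: exp(-beta*E) = 0.2268
Step 3: <E> = 0.2132*0.2268/(1+0.2268) = 0.03942 eV

0.03942


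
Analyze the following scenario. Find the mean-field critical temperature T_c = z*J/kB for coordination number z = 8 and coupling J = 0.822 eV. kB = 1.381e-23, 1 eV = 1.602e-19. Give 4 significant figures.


Step 1: z*J = 8*0.822 = 6.576 eV
Step 2: Convert to Joules: 6.576*1.602e-19 = 1.053e-18 J
Step 3: T_c = 1.053e-18 / 1.381e-23 = 7.628e+04 K

7.628e+04


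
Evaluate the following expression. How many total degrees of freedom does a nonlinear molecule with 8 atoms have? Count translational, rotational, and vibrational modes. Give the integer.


Step 1: Translational DOF = 3
Step 2: Rotational DOF (nonlinear) = 3
Step 3: Vibrational DOF = 3*8 - 6 = 18
Step 4: Total = 3 + 3 + 18 = 24

24


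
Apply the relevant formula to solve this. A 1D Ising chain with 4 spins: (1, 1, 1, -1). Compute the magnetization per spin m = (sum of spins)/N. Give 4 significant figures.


Step 1: Count up spins (+1): 3, down spins (-1): 1
Step 2: Total magnetization M = 3 - 1 = 2
Step 3: m = M/N = 2/4 = 0.5

0.5


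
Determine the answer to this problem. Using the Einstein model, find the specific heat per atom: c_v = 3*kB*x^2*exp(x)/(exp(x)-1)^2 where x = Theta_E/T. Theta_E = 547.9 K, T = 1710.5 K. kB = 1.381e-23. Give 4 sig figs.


Step 1: x = Theta_E/T = 547.9/1710.5 = 0.3203
Step 2: x^2 = 0.1026
Step 3: exp(x) = 1.378
Step 4: c_v = 3*1.381e-23*0.1026*1.378/(1.378-1)^2 = 4.108e-23

4.108e-23


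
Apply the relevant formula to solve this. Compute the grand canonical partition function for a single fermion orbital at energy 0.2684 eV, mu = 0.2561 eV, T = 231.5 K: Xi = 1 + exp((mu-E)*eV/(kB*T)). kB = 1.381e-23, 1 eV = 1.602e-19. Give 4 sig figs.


Step 1: (mu - E) = 0.2561 - 0.2684 = -0.0123 eV
Step 2: x = (mu-E)*eV/(kB*T) = -0.0123*1.602e-19/(1.381e-23*231.5) = -0.6163
Step 3: exp(x) = 0.5399
Step 4: Xi = 1 + 0.5399 = 1.54

1.54


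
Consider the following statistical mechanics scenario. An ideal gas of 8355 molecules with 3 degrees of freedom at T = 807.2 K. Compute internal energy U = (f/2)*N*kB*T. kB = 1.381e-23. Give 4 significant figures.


Step 1: f/2 = 3/2 = 1.5
Step 2: N*kB*T = 8355*1.381e-23*807.2 = 9.314e-17
Step 3: U = 1.5 * 9.314e-17 = 1.397e-16 J

1.397e-16


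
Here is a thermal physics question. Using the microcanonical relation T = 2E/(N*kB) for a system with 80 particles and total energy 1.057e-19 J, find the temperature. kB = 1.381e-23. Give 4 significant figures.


Step 1: Numerator = 2*E = 2*1.057e-19 = 2.114e-19 J
Step 2: Denominator = N*kB = 80*1.381e-23 = 1.105e-21
Step 3: T = 2.114e-19 / 1.105e-21 = 191.3 K

191.3


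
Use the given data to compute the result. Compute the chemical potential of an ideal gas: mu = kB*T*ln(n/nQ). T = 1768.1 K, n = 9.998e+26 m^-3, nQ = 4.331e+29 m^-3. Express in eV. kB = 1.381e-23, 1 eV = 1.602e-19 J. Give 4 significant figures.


Step 1: n/nQ = 9.998e+26/4.331e+29 = 0.002308
Step 2: ln(n/nQ) = -6.071
Step 3: mu = kB*T*ln(n/nQ) = 2.442e-20*-6.071 = -1.482e-19 J
Step 4: Convert to eV: -1.482e-19/1.602e-19 = -0.9254 eV

-0.9254


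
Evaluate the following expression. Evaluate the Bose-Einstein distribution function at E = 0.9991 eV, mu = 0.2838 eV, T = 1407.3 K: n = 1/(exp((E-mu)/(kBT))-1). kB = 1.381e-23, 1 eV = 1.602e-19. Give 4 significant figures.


Step 1: (E - mu) = 0.7153 eV
Step 2: x = (E-mu)*eV/(kB*T) = 0.7153*1.602e-19/(1.381e-23*1407.3) = 5.896
Step 3: exp(x) = 363.6
Step 4: n = 1/(exp(x)-1) = 0.002758

0.002758


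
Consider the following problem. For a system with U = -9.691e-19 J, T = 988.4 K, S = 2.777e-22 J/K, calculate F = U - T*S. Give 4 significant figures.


Step 1: T*S = 988.4 * 2.777e-22 = 2.745e-19 J
Step 2: F = U - T*S = -9.691e-19 - 2.745e-19
Step 3: F = -1.244e-18 J

-1.244e-18


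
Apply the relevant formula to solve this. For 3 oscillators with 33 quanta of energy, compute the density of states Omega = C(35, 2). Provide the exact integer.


Step 1: Use binomial coefficient C(35, 2)
Step 2: Numerator = 35! / 33!
Step 3: Denominator = 2!
Step 4: Omega = 595

595


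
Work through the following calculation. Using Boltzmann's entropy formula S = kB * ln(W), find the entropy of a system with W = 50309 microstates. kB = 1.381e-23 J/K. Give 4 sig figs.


Step 1: ln(W) = ln(50309) = 10.83
Step 2: S = kB * ln(W) = 1.381e-23 * 10.83
Step 3: S = 1.495e-22 J/K

1.495e-22


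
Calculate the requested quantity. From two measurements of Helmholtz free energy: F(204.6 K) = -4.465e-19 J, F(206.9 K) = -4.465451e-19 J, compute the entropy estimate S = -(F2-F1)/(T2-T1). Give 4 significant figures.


Step 1: dF = F2 - F1 = -4.465451e-19 - (-4.465e-19) = -4.51e-23 J
Step 2: dT = T2 - T1 = 206.9 - 204.6 = 2.3 K
Step 3: S = -dF/dT = -(-4.51e-23)/2.3 = 1.961e-23 J/K

1.961e-23


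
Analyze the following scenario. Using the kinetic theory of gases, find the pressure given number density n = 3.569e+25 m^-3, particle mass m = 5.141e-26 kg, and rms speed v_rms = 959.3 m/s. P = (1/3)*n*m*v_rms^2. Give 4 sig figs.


Step 1: v_rms^2 = 959.3^2 = 9.203e+05
Step 2: n*m = 3.569e+25*5.141e-26 = 1.835
Step 3: P = (1/3)*1.835*9.203e+05 = 5.628e+05 Pa

5.628e+05


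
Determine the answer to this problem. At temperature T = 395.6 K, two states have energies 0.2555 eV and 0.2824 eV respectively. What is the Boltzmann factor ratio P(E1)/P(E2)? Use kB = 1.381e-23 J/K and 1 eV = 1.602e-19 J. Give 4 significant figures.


Step 1: Compute energy difference dE = E1 - E2 = 0.2555 - 0.2824 = -0.0269 eV
Step 2: Convert to Joules: dE_J = -0.0269 * 1.602e-19 = -4.309e-21 J
Step 3: Compute exponent = -dE_J / (kB * T) = -(-4.309e-21) / (1.381e-23 * 395.6) = 0.7888
Step 4: P(E1)/P(E2) = exp(0.7888) = 2.201

2.201


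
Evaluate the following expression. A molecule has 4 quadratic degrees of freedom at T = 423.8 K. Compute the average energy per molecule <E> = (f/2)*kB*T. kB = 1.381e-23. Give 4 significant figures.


Step 1: f/2 = 4/2 = 2
Step 2: kB*T = 1.381e-23 * 423.8 = 5.853e-21
Step 3: <E> = 2 * 5.853e-21 = 1.171e-20 J

1.171e-20


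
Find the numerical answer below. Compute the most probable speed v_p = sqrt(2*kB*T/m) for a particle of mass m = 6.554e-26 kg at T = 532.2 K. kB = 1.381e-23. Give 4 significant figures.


Step 1: Numerator = 2*kB*T = 2*1.381e-23*532.2 = 1.47e-20
Step 2: Ratio = 1.47e-20 / 6.554e-26 = 2.243e+05
Step 3: v_p = sqrt(2.243e+05) = 473.6 m/s

473.6
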